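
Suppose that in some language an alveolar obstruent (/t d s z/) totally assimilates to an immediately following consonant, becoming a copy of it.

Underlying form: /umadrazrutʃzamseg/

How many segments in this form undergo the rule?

/d/ before /r/ → [r] (total assimilation)
/z/ before /r/ → [r] (total assimilation)
2 segments change.

2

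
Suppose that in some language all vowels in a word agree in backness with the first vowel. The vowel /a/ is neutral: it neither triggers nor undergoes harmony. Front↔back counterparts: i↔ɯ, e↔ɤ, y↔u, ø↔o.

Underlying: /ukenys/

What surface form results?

[ukɤnus]

/e/ harmonizes with /u/ ([+back]) → [ɤ]
/y/ harmonizes with /u/ ([+back]) → [u]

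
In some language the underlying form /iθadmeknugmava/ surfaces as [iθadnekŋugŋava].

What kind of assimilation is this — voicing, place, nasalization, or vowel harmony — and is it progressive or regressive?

place assimilation, progressive

/m/→[n] /n/→[ŋ] /m/→[ŋ].
Each target copies a feature from the preceding segment, so the direction is progressive.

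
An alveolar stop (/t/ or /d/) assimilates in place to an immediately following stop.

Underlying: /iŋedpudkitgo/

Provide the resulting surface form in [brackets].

[iŋebpugkikgo]

/d/ before /p/ (labial) → [b]
/d/ before /k/ (velar) → [g]
/t/ before /g/ (velar) → [k]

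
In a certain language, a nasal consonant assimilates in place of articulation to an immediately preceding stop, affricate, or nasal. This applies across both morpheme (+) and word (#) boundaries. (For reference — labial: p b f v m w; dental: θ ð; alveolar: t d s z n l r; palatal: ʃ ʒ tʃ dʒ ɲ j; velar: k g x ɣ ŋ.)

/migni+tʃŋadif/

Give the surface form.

/n/ after /g/ (velar) → [ŋ]
/ŋ/ after /tʃ/ (palatal) → [ɲ]

[migŋi+tʃɲadif]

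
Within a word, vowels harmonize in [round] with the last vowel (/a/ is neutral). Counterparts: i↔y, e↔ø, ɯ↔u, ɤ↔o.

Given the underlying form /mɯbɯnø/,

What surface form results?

[mubunø]

/ɯ/ harmonizes with /ø/ ([+round]) → [u]
/ɯ/ harmonizes with /ø/ ([+round]) → [u]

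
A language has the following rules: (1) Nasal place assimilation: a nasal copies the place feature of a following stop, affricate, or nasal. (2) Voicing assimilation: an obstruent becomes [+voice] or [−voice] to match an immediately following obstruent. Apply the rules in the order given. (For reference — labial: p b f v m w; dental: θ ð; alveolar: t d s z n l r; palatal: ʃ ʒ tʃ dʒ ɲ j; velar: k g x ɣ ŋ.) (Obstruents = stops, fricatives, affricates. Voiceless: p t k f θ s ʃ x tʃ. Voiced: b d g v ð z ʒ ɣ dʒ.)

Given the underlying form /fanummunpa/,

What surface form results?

Rule 1: /n/ before /p/ (labial) → [m]
After rule 1: fanummumpa
Rule 2: no segment meets the rule's conditions; no change.

[fanummumpa]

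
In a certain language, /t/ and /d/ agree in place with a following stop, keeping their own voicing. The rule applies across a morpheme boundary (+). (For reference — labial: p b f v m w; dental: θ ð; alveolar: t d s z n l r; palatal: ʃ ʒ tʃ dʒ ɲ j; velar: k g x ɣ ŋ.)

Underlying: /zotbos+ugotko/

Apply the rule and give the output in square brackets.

/t/ before /b/ (labial) → [p]
/t/ before /k/ (velar) → [k]

[zopbos+ugokko]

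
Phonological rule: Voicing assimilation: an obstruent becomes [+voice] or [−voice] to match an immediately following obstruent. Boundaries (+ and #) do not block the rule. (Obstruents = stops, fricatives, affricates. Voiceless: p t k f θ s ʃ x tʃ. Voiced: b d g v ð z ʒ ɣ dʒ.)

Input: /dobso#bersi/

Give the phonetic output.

[dopso#bersi]

/b/ before /s/ (voiceless) → [p]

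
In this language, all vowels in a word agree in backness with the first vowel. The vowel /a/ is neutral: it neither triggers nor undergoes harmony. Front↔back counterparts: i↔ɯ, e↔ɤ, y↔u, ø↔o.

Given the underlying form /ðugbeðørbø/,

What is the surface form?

[ðugbɤðorbo]

/e/ harmonizes with /u/ ([+back]) → [ɤ]
/ø/ harmonizes with /u/ ([+back]) → [o]
/ø/ harmonizes with /u/ ([+back]) → [o]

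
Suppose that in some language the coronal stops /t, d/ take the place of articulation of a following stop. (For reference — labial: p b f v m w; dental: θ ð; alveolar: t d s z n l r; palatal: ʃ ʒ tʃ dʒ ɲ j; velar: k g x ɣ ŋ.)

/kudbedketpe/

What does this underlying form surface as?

[kubbegkeppe]

/d/ before /b/ (labial) → [b]
/d/ before /k/ (velar) → [g]
/t/ before /p/ (labial) → [p]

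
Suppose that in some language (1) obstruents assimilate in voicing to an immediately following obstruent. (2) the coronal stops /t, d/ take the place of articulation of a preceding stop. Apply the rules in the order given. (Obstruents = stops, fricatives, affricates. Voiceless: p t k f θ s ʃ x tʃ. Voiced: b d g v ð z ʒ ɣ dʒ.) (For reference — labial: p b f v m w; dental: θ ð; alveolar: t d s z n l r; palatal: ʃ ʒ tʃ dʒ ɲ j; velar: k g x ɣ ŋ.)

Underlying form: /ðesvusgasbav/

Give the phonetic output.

[ðezvuzgazbav]

Rule 1: /s/ before /v/ (voiced) → [z]
Rule 1: /s/ before /g/ (voiced) → [z]
Rule 1: /s/ before /b/ (voiced) → [z]
After rule 1: ðezvuzgazbav
Rule 2: no segment meets the rule's conditions; no change.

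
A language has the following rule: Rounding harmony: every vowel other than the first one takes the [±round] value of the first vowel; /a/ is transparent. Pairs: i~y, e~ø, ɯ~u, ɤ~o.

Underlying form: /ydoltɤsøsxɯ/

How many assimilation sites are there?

2

/ɤ/ harmonizes with /y/ ([+round]) → [o]
/ɯ/ harmonizes with /y/ ([+round]) → [u]
2 segments change.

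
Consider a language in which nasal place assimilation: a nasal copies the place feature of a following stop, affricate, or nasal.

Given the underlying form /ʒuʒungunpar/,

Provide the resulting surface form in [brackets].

/n/ before /g/ (velar) → [ŋ]
/n/ before /p/ (labial) → [m]

[ʒuʒuŋgumpar]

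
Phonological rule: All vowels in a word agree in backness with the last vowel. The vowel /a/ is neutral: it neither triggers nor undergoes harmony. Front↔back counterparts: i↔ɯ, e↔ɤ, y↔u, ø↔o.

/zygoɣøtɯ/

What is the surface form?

[zugoɣotɯ]

/y/ harmonizes with /ɯ/ ([+back]) → [u]
/ø/ harmonizes with /ɯ/ ([+back]) → [o]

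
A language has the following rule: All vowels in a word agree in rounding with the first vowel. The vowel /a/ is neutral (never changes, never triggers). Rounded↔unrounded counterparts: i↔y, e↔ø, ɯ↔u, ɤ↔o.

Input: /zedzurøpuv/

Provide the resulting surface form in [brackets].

/u/ harmonizes with /e/ ([-round]) → [ɯ]
/ø/ harmonizes with /e/ ([-round]) → [e]
/u/ harmonizes with /e/ ([-round]) → [ɯ]

[zedzɯrepɯv]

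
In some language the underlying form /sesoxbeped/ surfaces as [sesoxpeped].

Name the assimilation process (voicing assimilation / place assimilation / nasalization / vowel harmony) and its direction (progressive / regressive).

/b/→[p].
Each target copies a feature from the preceding segment, so the direction is progressive.

voicing assimilation, progressive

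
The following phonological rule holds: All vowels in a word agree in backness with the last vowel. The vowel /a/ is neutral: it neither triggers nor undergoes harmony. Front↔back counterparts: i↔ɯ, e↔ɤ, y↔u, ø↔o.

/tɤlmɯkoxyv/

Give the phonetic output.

[telmikøxyv]

/ɤ/ harmonizes with /y/ ([-back]) → [e]
/ɯ/ harmonizes with /y/ ([-back]) → [i]
/o/ harmonizes with /y/ ([-back]) → [ø]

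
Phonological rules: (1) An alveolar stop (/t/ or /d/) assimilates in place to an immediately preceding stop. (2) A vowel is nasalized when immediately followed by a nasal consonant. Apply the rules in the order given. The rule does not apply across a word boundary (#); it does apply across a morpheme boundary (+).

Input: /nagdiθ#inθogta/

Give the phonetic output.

[naggiθ#ĩnθogka]

Rule 1: /d/ after /g/ (velar) → [g]
Rule 1: /t/ after /g/ (velar) → [k]
After rule 1: naggiθ#inθogka
Rule 2: /i/ before nasal /n/ → [ĩ]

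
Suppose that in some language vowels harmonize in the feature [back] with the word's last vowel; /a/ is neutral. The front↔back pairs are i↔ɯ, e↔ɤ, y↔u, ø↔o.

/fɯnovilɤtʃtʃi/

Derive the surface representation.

[finøviletʃtʃi]

/ɯ/ harmonizes with /i/ ([-back]) → [i]
/o/ harmonizes with /i/ ([-back]) → [ø]
/ɤ/ harmonizes with /i/ ([-back]) → [e]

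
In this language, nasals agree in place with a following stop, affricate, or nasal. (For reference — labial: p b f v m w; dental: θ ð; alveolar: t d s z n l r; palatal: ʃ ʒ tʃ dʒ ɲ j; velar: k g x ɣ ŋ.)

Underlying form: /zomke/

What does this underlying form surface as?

[zoŋke]

/m/ before /k/ (velar) → [ŋ]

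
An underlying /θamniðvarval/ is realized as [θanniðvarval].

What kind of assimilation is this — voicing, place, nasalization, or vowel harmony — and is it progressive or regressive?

place assimilation, regressive

/m/→[n].
Each target copies a feature from the following segment, so the direction is regressive.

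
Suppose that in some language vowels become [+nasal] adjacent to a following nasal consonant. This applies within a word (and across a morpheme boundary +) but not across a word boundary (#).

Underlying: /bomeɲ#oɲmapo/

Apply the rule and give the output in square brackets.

[bõmẽɲ#õɲmapo]

/o/ before nasal /m/ → [õ]
/e/ before nasal /ɲ/ → [ẽ]
/o/ before nasal /ɲ/ → [õ]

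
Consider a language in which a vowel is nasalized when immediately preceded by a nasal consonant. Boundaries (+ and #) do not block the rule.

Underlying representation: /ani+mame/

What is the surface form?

/i/ after nasal /n/ → [ĩ]
/a/ after nasal /m/ → [ã]
/e/ after nasal /m/ → [ẽ]

[anĩ+mãmẽ]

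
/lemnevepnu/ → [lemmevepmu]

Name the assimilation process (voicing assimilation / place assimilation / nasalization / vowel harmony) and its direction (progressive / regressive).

place assimilation, progressive

/n/→[m] /n/→[m].
Each target copies a feature from the preceding segment, so the direction is progressive.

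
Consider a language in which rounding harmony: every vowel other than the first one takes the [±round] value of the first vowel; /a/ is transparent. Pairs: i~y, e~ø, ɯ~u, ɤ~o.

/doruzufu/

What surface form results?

[doruzufu]

no segment meets the rule's conditions; no change.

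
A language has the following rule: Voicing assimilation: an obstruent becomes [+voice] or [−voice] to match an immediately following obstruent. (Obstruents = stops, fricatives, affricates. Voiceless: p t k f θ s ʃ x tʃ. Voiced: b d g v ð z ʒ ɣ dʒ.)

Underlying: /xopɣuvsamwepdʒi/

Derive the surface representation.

/p/ before /ɣ/ (voiced) → [b]
/v/ before /s/ (voiceless) → [f]
/p/ before /dʒ/ (voiced) → [b]

[xobɣufsamwebdʒi]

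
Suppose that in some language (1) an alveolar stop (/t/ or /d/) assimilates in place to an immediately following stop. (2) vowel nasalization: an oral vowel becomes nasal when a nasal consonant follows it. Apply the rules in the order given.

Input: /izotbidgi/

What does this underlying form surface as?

Rule 1: /t/ before /b/ (labial) → [p]
Rule 1: /d/ before /g/ (velar) → [g]
After rule 1: izopbiggi
Rule 2: no segment meets the rule's conditions; no change.

[izopbiggi]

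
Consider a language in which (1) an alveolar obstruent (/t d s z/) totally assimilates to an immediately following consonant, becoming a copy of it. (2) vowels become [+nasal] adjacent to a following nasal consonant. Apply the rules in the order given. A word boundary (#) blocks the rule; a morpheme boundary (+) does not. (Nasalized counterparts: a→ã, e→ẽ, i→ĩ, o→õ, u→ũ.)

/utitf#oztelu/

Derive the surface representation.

[utiff#ottelu]

Rule 1: /t/ before /f/ → [f] (total assimilation)
Rule 1: /z/ before /t/ → [t] (total assimilation)
After rule 1: utiff#ottelu
Rule 2: no segment meets the rule's conditions; no change.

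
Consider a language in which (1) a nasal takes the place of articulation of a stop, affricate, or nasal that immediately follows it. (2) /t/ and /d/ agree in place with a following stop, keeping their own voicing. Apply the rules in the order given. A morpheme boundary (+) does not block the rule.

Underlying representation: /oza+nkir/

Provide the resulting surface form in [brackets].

[oza+ŋkir]

Rule 1: /n/ before /k/ (velar) → [ŋ]
After rule 1: oza+ŋkir
Rule 2: no segment meets the rule's conditions; no change.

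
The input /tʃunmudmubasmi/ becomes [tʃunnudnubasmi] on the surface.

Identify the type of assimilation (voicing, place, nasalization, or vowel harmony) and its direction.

place assimilation, progressive

/m/→[n] /m/→[n].
Each target copies a feature from the preceding segment, so the direction is progressive.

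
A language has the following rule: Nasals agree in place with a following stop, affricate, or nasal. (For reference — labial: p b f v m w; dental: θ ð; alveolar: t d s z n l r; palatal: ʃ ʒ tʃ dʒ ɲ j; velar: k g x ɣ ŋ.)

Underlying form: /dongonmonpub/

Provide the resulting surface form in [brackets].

[doŋgommompub]

/n/ before /g/ (velar) → [ŋ]
/n/ before /m/ (labial) → [m]
/n/ before /p/ (labial) → [m]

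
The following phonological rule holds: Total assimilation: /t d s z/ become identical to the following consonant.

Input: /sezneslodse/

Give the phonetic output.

[sennellosse]

/z/ before /n/ → [n] (total assimilation)
/s/ before /l/ → [l] (total assimilation)
/d/ before /s/ → [s] (total assimilation)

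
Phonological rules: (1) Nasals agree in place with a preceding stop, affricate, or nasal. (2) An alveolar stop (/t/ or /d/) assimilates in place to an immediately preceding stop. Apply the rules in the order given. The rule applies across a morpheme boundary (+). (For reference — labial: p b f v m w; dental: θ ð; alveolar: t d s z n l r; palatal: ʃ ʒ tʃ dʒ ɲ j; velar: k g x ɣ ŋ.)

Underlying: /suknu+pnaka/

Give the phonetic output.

[sukŋu+pmaka]

Rule 1: /n/ after /k/ (velar) → [ŋ]
Rule 1: /n/ after /p/ (labial) → [m]
After rule 1: sukŋu+pmaka
Rule 2: no segment meets the rule's conditions; no change.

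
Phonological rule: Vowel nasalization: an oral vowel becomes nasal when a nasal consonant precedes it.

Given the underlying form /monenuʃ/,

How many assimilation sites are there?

/o/ after nasal /m/ → [õ]
/e/ after nasal /n/ → [ẽ]
/u/ after nasal /n/ → [ũ]
3 segments change.

3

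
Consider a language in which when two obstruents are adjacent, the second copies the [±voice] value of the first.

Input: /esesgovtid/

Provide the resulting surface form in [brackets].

/g/ after /s/ (voiceless) → [k]
/t/ after /v/ (voiced) → [d]

[eseskovdid]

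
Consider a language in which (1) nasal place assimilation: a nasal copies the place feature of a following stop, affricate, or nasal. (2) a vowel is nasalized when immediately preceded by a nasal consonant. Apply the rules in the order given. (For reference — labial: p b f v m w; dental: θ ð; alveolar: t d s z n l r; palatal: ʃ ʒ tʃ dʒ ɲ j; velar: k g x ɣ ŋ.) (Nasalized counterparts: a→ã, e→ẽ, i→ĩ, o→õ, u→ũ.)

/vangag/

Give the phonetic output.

[vaŋgag]

Rule 1: /n/ before /g/ (velar) → [ŋ]
After rule 1: vaŋgag
Rule 2: no segment meets the rule's conditions; no change.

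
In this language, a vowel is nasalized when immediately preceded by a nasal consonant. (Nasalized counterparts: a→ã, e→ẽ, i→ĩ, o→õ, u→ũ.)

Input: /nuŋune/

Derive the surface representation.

[nũŋũnẽ]

/u/ after nasal /n/ → [ũ]
/u/ after nasal /ŋ/ → [ũ]
/e/ after nasal /n/ → [ẽ]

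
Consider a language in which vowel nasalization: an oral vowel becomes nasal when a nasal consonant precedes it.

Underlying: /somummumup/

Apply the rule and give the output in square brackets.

/u/ after nasal /m/ → [ũ]
/u/ after nasal /m/ → [ũ]
/u/ after nasal /m/ → [ũ]

[somũmmũmũp]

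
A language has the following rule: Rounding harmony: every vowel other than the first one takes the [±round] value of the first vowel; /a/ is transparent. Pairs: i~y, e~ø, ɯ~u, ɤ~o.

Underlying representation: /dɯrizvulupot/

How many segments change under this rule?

3

/u/ harmonizes with /ɯ/ ([-round]) → [ɯ]
/u/ harmonizes with /ɯ/ ([-round]) → [ɯ]
/o/ harmonizes with /ɯ/ ([-round]) → [ɤ]
3 segments change.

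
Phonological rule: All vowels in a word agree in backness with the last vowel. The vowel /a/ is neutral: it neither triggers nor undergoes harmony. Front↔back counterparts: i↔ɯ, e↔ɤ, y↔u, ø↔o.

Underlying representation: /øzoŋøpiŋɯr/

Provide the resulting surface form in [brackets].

[ozoŋopɯŋɯr]

/ø/ harmonizes with /ɯ/ ([+back]) → [o]
/ø/ harmonizes with /ɯ/ ([+back]) → [o]
/i/ harmonizes with /ɯ/ ([+back]) → [ɯ]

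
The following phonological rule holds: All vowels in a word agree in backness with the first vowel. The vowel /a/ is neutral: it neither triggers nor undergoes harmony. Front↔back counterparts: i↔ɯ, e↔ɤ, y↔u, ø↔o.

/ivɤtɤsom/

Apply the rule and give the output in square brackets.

/ɤ/ harmonizes with /i/ ([-back]) → [e]
/ɤ/ harmonizes with /i/ ([-back]) → [e]
/o/ harmonizes with /i/ ([-back]) → [ø]

[ivetesøm]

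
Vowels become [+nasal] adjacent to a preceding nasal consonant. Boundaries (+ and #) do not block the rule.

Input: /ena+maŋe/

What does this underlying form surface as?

/a/ after nasal /n/ → [ã]
/a/ after nasal /m/ → [ã]
/e/ after nasal /ŋ/ → [ẽ]

[enã+mãŋẽ]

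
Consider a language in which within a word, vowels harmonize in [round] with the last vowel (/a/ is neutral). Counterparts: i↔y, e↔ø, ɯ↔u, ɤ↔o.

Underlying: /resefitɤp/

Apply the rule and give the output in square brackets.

[resefitɤp]

no segment meets the rule's conditions; no change.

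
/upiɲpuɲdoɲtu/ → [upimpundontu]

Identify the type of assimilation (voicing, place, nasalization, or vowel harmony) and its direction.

place assimilation, regressive

/ɲ/→[m] /ɲ/→[n] /ɲ/→[n].
Each target copies a feature from the following segment, so the direction is regressive.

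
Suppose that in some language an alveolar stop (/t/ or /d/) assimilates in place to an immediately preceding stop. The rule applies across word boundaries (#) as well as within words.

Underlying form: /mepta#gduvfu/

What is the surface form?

[meppa#gguvfu]

/t/ after /p/ (labial) → [p]
/d/ after /g/ (velar) → [g]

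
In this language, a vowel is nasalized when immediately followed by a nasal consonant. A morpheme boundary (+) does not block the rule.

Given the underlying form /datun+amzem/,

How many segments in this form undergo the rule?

3

/u/ before nasal /n/ → [ũ]
/a/ before nasal /m/ → [ã]
/e/ before nasal /m/ → [ẽ]
3 segments change.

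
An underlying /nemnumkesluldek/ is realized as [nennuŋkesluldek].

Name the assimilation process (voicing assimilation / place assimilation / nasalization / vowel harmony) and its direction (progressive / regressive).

/m/→[n] /m/→[ŋ].
Each target copies a feature from the following segment, so the direction is regressive.

place assimilation, regressive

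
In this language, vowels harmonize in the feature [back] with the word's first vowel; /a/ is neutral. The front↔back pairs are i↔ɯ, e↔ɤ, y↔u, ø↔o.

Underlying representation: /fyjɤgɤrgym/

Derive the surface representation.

[fyjegergym]

/ɤ/ harmonizes with /y/ ([-back]) → [e]
/ɤ/ harmonizes with /y/ ([-back]) → [e]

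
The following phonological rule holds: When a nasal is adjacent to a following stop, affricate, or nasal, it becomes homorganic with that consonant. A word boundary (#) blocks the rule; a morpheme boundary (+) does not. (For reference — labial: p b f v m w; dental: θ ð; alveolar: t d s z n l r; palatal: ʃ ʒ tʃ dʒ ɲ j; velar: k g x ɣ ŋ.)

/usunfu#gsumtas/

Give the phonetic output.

/m/ before /t/ (alveolar) → [n]

[usunfu#gsuntas]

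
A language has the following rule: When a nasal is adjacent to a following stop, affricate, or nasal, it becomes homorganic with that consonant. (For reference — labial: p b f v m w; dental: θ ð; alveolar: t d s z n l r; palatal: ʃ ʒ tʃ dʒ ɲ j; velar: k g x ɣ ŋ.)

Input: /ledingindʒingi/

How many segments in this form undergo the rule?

/n/ before /g/ (velar) → [ŋ]
/n/ before /dʒ/ (palatal) → [ɲ]
/n/ before /g/ (velar) → [ŋ]
3 segments change.

3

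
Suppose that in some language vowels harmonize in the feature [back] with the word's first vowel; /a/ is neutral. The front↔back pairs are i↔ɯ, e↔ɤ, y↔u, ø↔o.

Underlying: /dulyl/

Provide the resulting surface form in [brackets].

/y/ harmonizes with /u/ ([+back]) → [u]

[dulul]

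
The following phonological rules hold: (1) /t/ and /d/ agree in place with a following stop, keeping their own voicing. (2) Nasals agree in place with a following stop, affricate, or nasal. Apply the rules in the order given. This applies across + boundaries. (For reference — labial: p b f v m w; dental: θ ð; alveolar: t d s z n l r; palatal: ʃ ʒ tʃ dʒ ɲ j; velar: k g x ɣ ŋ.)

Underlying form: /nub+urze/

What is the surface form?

[nub+urze]

Rule 1: no segment meets the rule's conditions; no change.
After rule 1: nub+urze
Rule 2: no segment meets the rule's conditions; no change.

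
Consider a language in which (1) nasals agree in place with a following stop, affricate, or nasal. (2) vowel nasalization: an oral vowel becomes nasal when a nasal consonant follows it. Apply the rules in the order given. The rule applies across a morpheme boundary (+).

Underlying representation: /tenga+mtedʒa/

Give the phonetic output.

[tẽŋgã+ntedʒa]

Rule 1: /n/ before /g/ (velar) → [ŋ]
Rule 1: /m/ before /t/ (alveolar) → [n]
After rule 1: teŋga+ntedʒa
Rule 2: /e/ before nasal /ŋ/ → [ẽ]
Rule 2: /a/ before nasal /n/ → [ã]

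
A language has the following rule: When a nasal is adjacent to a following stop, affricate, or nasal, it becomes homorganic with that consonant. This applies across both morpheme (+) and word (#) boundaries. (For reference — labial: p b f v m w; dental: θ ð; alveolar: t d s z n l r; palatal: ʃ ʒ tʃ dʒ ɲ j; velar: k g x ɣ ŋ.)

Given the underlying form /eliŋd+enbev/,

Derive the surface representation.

/ŋ/ before /d/ (alveolar) → [n]
/n/ before /b/ (labial) → [m]

[elind+embev]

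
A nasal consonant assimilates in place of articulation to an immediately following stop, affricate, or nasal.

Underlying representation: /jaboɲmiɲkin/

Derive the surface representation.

[jabommiŋkin]

/ɲ/ before /m/ (labial) → [m]
/ɲ/ before /k/ (velar) → [ŋ]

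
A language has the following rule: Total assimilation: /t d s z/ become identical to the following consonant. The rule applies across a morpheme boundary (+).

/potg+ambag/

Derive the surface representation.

[pogg+ambag]

/t/ before /g/ → [g] (total assimilation)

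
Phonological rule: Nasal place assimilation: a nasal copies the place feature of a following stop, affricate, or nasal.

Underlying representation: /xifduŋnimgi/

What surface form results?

/ŋ/ before /n/ (alveolar) → [n]
/m/ before /g/ (velar) → [ŋ]

[xifdunniŋgi]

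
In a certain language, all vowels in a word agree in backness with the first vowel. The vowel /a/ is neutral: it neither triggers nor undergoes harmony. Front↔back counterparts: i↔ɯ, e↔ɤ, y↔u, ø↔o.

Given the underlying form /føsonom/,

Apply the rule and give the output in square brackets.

/o/ harmonizes with /ø/ ([-back]) → [ø]
/o/ harmonizes with /ø/ ([-back]) → [ø]

[føsønøm]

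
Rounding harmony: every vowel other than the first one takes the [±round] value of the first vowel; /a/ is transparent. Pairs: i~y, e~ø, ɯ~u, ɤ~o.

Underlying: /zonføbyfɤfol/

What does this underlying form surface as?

/ɤ/ harmonizes with /o/ ([+round]) → [o]

[zonføbyfofol]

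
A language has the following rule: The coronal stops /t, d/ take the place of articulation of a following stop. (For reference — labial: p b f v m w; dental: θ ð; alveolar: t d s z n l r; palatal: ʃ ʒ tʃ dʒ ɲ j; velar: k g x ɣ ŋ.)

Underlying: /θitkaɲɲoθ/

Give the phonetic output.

[θikkaɲɲoθ]

/t/ before /k/ (velar) → [k]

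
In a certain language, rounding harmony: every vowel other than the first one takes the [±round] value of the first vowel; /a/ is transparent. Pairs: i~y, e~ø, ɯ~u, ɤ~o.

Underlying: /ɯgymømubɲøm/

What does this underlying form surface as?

[ɯgimemɯbɲem]

/y/ harmonizes with /ɯ/ ([-round]) → [i]
/ø/ harmonizes with /ɯ/ ([-round]) → [e]
/u/ harmonizes with /ɯ/ ([-round]) → [ɯ]
/ø/ harmonizes with /ɯ/ ([-round]) → [e]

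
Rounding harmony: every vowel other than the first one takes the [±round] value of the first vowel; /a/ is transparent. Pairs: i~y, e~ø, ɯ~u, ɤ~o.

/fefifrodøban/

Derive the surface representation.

/o/ harmonizes with /e/ ([-round]) → [ɤ]
/ø/ harmonizes with /e/ ([-round]) → [e]

[fefifrɤdeban]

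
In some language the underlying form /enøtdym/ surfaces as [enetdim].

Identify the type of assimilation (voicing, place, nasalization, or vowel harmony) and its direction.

/ø/→[e] /y/→[i].
Vowels agree with the first vowel, so the harmony is progressive.

vowel harmony, progressive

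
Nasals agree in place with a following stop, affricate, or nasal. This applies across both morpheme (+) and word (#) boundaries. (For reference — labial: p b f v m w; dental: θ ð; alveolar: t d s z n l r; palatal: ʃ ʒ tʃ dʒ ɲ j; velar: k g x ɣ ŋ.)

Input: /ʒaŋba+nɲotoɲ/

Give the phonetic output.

/ŋ/ before /b/ (labial) → [m]
/n/ before /ɲ/ (palatal) → [ɲ]

[ʒamba+ɲɲotoɲ]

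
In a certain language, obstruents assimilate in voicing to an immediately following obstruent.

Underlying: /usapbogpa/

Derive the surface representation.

/p/ before /b/ (voiced) → [b]
/g/ before /p/ (voiceless) → [k]

[usabbokpa]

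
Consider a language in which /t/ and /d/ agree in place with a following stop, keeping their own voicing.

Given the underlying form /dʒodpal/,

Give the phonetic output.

[dʒobpal]

/d/ before /p/ (labial) → [b]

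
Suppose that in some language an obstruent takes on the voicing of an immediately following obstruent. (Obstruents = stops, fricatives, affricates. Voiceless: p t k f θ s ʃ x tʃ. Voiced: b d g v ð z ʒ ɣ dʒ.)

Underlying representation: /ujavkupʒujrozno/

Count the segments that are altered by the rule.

2

/v/ before /k/ (voiceless) → [f]
/p/ before /ʒ/ (voiced) → [b]
2 segments change.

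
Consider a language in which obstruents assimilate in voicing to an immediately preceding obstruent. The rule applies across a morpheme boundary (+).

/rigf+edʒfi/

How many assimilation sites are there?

2

/f/ after /g/ (voiced) → [v]
/f/ after /dʒ/ (voiced) → [v]
2 segments change.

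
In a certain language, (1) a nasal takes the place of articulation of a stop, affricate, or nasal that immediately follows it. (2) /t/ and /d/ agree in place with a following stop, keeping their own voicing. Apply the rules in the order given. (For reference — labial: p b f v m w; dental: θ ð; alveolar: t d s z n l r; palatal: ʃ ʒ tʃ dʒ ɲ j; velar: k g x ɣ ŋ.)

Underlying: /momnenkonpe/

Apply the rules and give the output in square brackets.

Rule 1: /m/ before /n/ (alveolar) → [n]
Rule 1: /n/ before /k/ (velar) → [ŋ]
Rule 1: /n/ before /p/ (labial) → [m]
After rule 1: monneŋkompe
Rule 2: no segment meets the rule's conditions; no change.

[monneŋkompe]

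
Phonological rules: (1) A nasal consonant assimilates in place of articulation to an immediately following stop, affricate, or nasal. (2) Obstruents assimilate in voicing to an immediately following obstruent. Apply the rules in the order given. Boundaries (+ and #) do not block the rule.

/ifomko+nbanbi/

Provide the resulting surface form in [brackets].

[ifoŋko+mbambi]

Rule 1: /m/ before /k/ (velar) → [ŋ]
Rule 1: /n/ before /b/ (labial) → [m]
Rule 1: /n/ before /b/ (labial) → [m]
After rule 1: ifoŋko+mbambi
Rule 2: no segment meets the rule's conditions; no change.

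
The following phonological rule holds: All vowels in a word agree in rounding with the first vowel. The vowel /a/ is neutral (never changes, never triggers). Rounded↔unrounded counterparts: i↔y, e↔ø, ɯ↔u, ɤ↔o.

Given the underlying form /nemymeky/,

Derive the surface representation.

[nemimeki]

/y/ harmonizes with /e/ ([-round]) → [i]
/y/ harmonizes with /e/ ([-round]) → [i]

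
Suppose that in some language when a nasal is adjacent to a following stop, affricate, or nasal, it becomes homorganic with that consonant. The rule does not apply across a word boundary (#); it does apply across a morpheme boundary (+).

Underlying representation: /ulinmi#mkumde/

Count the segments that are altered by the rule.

3

/n/ before /m/ (labial) → [m]
/m/ before /k/ (velar) → [ŋ]
/m/ before /d/ (alveolar) → [n]
3 segments change.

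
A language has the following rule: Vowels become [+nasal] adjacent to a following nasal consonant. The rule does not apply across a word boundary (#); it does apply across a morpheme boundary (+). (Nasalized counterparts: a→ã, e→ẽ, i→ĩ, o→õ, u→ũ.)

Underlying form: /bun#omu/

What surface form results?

[bũn#õmu]

/u/ before nasal /n/ → [ũ]
/o/ before nasal /m/ → [õ]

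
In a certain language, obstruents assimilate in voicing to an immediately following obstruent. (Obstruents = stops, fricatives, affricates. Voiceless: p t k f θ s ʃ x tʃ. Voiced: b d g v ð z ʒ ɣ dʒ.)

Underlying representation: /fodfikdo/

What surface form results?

/d/ before /f/ (voiceless) → [t]
/k/ before /d/ (voiced) → [g]

[fotfigdo]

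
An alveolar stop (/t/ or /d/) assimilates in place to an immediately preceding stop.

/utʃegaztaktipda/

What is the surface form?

[utʃegaztakkipba]

/t/ after /k/ (velar) → [k]
/d/ after /p/ (labial) → [b]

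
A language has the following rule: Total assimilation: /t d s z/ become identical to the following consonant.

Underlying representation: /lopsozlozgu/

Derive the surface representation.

/z/ before /l/ → [l] (total assimilation)
/z/ before /g/ → [g] (total assimilation)

[lopsolloggu]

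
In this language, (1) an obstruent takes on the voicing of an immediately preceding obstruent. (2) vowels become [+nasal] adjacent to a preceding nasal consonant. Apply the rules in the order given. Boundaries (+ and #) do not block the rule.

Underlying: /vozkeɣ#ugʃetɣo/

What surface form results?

[vozgeɣ#ugʒetxo]

Rule 1: /k/ after /z/ (voiced) → [g]
Rule 1: /ʃ/ after /g/ (voiced) → [ʒ]
Rule 1: /ɣ/ after /t/ (voiceless) → [x]
After rule 1: vozgeɣ#ugʒetxo
Rule 2: no segment meets the rule's conditions; no change.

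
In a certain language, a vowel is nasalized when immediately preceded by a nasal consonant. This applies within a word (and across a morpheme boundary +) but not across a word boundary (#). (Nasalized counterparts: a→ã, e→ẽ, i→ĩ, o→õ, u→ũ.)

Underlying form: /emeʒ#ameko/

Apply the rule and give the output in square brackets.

[emẽʒ#amẽko]

/e/ after nasal /m/ → [ẽ]
/e/ after nasal /m/ → [ẽ]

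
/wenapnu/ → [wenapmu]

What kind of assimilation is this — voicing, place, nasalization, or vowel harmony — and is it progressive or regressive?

/n/→[m].
Each target copies a feature from the preceding segment, so the direction is progressive.

place assimilation, progressive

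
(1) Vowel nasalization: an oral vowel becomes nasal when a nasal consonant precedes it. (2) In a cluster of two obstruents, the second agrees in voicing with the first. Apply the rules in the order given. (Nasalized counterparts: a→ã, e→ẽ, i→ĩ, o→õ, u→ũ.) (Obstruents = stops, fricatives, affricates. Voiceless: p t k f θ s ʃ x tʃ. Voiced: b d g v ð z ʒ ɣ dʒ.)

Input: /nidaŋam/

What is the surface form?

Rule 1: /i/ after nasal /n/ → [ĩ]
Rule 1: /a/ after nasal /ŋ/ → [ã]
After rule 1: nĩdaŋãm
Rule 2: no segment meets the rule's conditions; no change.

[nĩdaŋãm]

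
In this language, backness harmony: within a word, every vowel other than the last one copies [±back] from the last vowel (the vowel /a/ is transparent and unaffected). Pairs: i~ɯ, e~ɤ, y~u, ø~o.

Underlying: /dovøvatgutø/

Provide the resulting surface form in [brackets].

[døvøvatgytø]

/o/ harmonizes with /ø/ ([-back]) → [ø]
/u/ harmonizes with /ø/ ([-back]) → [y]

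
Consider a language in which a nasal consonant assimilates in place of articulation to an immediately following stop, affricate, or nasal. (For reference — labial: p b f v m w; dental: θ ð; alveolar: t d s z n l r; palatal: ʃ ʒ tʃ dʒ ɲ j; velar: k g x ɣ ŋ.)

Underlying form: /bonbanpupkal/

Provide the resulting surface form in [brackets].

[bombampupkal]

/n/ before /b/ (labial) → [m]
/n/ before /p/ (labial) → [m]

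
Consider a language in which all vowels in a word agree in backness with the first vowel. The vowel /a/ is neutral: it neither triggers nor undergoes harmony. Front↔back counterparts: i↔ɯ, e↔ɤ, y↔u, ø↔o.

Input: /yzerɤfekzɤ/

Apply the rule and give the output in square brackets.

/ɤ/ harmonizes with /y/ ([-back]) → [e]
/ɤ/ harmonizes with /y/ ([-back]) → [e]

[yzerefekze]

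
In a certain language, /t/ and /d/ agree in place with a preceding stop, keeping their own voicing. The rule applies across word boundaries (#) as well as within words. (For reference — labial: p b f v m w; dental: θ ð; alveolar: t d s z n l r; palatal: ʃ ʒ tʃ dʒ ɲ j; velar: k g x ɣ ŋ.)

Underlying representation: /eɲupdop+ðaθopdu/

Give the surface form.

/d/ after /p/ (labial) → [b]
/d/ after /p/ (labial) → [b]

[eɲupbop+ðaθopbu]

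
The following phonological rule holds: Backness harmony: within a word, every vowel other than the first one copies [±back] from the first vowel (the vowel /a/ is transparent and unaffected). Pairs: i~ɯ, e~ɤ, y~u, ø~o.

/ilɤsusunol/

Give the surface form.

[ilesysynøl]

/ɤ/ harmonizes with /i/ ([-back]) → [e]
/u/ harmonizes with /i/ ([-back]) → [y]
/u/ harmonizes with /i/ ([-back]) → [y]
/o/ harmonizes with /i/ ([-back]) → [ø]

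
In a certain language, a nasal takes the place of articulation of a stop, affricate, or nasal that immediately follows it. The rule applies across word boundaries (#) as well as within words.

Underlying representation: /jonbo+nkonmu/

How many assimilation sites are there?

3

/n/ before /b/ (labial) → [m]
/n/ before /k/ (velar) → [ŋ]
/n/ before /m/ (labial) → [m]
3 segments change.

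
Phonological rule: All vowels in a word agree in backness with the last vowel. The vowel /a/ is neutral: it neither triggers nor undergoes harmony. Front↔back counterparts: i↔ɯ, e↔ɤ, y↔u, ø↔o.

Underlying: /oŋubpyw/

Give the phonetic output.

/o/ harmonizes with /y/ ([-back]) → [ø]
/u/ harmonizes with /y/ ([-back]) → [y]

[øŋybpyw]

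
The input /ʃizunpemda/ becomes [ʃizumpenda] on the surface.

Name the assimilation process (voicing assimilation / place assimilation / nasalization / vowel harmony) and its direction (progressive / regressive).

/n/→[m] /m/→[n].
Each target copies a feature from the following segment, so the direction is regressive.

place assimilation, regressive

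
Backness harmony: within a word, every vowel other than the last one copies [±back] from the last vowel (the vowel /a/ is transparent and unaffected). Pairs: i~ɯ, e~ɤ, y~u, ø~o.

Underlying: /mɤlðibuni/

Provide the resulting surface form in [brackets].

/ɤ/ harmonizes with /i/ ([-back]) → [e]
/u/ harmonizes with /i/ ([-back]) → [y]

[melðibyni]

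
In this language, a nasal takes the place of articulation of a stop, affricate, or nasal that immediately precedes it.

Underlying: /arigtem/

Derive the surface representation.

[arigtem]

no segment meets the rule's conditions; no change.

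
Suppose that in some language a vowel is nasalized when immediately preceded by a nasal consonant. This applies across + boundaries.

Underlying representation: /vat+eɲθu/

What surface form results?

[vat+eɲθu]

no segment meets the rule's conditions; no change.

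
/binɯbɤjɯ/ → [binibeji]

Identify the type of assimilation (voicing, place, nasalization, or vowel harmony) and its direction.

vowel harmony, progressive

/ɯ/→[i] /ɤ/→[e] /ɯ/→[i].
Vowels agree with the first vowel, so the harmony is progressive.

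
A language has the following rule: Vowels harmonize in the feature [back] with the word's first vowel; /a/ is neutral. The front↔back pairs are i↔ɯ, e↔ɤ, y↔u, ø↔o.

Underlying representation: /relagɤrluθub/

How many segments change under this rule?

3

/ɤ/ harmonizes with /e/ ([-back]) → [e]
/u/ harmonizes with /e/ ([-back]) → [y]
/u/ harmonizes with /e/ ([-back]) → [y]
3 segments change.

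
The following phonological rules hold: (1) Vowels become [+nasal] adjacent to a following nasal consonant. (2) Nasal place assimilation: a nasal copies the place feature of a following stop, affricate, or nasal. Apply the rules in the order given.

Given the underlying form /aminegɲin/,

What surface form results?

[ãmĩnegɲĩn]

Rule 1: /a/ before nasal /m/ → [ã]
Rule 1: /i/ before nasal /n/ → [ĩ]
Rule 1: /i/ before nasal /n/ → [ĩ]
After rule 1: ãmĩnegɲĩn
Rule 2: no segment meets the rule's conditions; no change.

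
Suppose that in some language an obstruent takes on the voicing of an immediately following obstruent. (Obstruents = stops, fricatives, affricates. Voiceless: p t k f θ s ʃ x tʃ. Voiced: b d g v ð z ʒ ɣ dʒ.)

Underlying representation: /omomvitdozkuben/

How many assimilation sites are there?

2

/t/ before /d/ (voiced) → [d]
/z/ before /k/ (voiceless) → [s]
2 segments change.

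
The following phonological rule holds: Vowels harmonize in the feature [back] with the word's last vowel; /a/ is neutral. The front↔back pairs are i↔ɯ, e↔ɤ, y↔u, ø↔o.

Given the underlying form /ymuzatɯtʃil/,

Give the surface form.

/u/ harmonizes with /i/ ([-back]) → [y]
/ɯ/ harmonizes with /i/ ([-back]) → [i]

[ymyzatitʃil]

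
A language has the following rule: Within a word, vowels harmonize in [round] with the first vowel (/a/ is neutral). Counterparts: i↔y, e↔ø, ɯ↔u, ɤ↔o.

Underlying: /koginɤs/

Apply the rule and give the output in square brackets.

[kogynos]

/i/ harmonizes with /o/ ([+round]) → [y]
/ɤ/ harmonizes with /o/ ([+round]) → [o]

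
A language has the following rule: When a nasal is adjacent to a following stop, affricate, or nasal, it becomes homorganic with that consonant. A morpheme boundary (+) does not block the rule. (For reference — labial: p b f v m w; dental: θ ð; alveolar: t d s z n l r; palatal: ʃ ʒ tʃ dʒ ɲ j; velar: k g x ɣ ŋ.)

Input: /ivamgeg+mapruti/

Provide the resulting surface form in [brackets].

[ivaŋgeg+mapruti]

/m/ before /g/ (velar) → [ŋ]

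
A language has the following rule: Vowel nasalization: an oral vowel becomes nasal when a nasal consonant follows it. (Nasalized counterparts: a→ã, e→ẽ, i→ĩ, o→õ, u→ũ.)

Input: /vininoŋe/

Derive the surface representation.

[vĩnĩnõŋe]

/i/ before nasal /n/ → [ĩ]
/i/ before nasal /n/ → [ĩ]
/o/ before nasal /ŋ/ → [õ]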